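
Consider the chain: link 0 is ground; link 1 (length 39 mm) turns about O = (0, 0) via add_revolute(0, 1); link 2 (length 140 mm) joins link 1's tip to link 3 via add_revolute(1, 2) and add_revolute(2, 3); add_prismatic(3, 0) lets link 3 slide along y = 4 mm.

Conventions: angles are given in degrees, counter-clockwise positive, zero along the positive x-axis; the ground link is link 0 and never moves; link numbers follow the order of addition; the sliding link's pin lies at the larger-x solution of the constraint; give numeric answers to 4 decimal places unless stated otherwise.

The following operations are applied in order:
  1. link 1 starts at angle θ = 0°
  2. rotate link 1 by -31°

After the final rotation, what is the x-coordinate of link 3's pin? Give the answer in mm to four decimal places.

geometry: r = 39 mm, L = 140 mm, e = 4 mm; θ starts at 0°
rotate link 1 by -31°: θ ← 0° -31° = -31°
crank pin P = (r cos θ, r sin θ) = (33.429525, -20.086485)
h = r sin θ − e = -20.086485 − 4 = -24.086485
x = r cos θ + √(L² − h²) = 33.429525 + 137.912440 = 171.341965

171.3420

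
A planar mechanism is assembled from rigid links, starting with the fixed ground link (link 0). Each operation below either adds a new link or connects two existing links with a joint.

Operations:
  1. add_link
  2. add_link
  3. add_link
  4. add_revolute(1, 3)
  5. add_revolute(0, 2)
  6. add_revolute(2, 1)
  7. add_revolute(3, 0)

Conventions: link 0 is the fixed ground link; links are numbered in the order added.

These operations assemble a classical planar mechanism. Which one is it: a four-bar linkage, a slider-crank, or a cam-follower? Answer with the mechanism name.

links: 4 (incl. ground); joints: 4 revolute, 0 prismatic, 0 higher (cam) pair, forming one closed loop
4 links in a single 4R loop → four-bar linkage

four-bar linkage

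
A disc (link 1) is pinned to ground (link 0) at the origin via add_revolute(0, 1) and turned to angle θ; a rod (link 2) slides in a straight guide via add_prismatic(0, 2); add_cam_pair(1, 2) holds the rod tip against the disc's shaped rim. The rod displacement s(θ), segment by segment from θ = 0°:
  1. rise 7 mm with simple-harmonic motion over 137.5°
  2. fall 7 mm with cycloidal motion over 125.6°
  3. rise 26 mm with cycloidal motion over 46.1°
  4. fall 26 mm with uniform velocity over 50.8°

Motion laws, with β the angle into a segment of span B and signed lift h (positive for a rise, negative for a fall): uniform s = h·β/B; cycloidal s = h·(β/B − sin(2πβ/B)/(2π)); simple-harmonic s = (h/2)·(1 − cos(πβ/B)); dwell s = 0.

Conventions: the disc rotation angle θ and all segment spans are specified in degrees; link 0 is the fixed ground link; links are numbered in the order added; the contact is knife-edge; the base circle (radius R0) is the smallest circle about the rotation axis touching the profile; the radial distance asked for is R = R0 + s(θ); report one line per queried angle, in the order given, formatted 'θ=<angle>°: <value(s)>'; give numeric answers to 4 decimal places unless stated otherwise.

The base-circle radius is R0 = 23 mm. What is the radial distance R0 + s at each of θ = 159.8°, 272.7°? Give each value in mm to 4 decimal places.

segment 1 (0° to 137.5°, simple-harmonic, h = 7) is passed completely: s = 0.0000 + (7) = 7.0000
θ = 159.8° falls in segment 2 (137.5° to 263.1°, cycloidal, h = -7): β = 159.8 − 137.5 = 22.3°, B = 125.6°; Δs = -7·(0.1775 − sin(2π·0.1775)/(2π)) = -0.2422; s = 7.0000 − 0.2422 = 6.7578
segment 2 (137.5° to 263.1°, cycloidal, h = -7) is passed completely: s = 7.0000 + (-7) = 0.0000
θ = 272.7° falls in segment 3 (263.1° to 309.2°, cycloidal, h = 26): β = 272.7 − 263.1 = 9.6°, B = 46.1°; Δs = 26·(0.2082 − sin(2π·0.2082)/(2π)) = 1.4179; s = 0.0000 + 1.4179 = 1.4179
θ=159.8°: R = R0 + s = 23 + 6.7578 = 29.7578
θ=272.7°: R = R0 + s = 23 + 1.4179 = 24.4179

θ=159.8°: 29.7578
θ=272.7°: 24.4179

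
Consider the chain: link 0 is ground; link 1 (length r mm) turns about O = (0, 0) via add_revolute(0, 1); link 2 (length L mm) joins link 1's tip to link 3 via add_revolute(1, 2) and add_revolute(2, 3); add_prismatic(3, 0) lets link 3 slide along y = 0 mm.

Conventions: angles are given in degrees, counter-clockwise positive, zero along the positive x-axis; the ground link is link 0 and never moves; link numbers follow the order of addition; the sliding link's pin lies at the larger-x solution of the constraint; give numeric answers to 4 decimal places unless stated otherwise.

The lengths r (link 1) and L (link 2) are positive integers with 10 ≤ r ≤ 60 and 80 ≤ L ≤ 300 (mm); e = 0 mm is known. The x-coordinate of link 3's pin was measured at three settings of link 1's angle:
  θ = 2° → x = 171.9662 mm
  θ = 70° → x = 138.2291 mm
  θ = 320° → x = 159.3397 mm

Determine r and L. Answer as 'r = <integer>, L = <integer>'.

constraint per measurement: (x − r cos θ)² + (r sin θ − e)² = L²
subtracting the θ₁ and θ₂ equations cancels the r² and L² terms:
r = (x₁² − x₂²) / (2[(x₁cos θ₁ + e sin θ₁) − (x₂cos θ₂ + e sin θ₂)]) = 42.0000 → r = 42
L² = (x₁ − r cos θ₁)² + (r sin θ₁ − e)² = 16900.0127 → L = 130.0000 → L = 130
check at θ₃=320°: x = 159.3397 (printed 159.3397) ✓

r = 42, L = 130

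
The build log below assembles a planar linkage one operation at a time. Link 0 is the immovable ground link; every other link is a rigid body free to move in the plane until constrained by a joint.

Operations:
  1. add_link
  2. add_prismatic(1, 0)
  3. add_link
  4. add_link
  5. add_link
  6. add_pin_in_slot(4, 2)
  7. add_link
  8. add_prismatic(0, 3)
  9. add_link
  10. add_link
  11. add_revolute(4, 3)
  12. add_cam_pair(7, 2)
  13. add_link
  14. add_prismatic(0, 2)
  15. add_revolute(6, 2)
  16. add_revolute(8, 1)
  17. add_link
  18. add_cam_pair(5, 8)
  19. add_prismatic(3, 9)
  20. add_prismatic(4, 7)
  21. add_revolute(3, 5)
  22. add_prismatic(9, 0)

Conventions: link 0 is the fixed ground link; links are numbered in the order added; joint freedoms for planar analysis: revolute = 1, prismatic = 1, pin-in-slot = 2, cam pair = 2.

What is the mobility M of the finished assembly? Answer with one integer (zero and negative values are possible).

ground; <1,0,0>
#1 <2,0,0>
P:1↔0 J1 <2,1,0>
#2 <3,1,0>
#3 <4,1,0>
#4 <5,1,0>
PS:4↔2 J2 <5,1,1>
#5 <6,1,1>
P:0↔3 J1 <6,2,1>
#6 <7,2,1>
#7 <8,2,1>
R:4↔3 J1 <8,3,1>
C:7↔2 J2 <8,3,2>
#8 <9,3,2>
P:0↔2 J1 <9,4,2>
R:6↔2 J1 <9,5,2>
R:8↔1 J1 <9,6,2>
#9 <10,6,2>
C:5↔8 J2 <10,6,3>
P:3↔9 J1 <10,7,3>
P:4↔7 J1 <10,8,3>
R:3↔5 J1 <10,9,3>
P:9↔0 J1 <10,10,3>
3×9 − 2×10 − 1×3 = 4

M = 4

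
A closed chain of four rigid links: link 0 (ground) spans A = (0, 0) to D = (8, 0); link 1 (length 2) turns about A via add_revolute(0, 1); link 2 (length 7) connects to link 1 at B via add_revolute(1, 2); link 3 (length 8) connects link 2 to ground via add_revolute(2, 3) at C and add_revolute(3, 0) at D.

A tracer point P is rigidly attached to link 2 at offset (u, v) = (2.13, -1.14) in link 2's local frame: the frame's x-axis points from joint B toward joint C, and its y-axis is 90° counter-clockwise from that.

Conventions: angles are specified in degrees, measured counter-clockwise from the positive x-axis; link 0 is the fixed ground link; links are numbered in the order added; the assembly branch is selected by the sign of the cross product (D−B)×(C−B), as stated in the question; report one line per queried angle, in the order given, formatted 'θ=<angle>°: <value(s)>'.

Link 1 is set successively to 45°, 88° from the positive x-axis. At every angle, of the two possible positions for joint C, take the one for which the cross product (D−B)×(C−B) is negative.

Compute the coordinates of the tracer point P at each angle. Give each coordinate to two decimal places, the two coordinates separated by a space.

A=(0,0), D=(8.00,0)
θ=45°: B = A + 2.00·(cos45°, sin45°) = (1.4142, 1.4142)
θ=45°: |BD| = 6.7359
θ=45°: circle(B,7.00) ∩ circle(D,8.00): a=2.2545, h=6.6270
θ=45°:   candidates: C₊=(5.0098,7.4202) cross=44.639; C₋=(2.2271,-5.5384) cross=-44.639
θ=45°:   branch - wants cross < 0 → take C=(2.2271,-5.5384) (cross=-44.639)
θ=45°: ex = (C−B)/|BC| = (0.1161,-0.9932); ey = (0.9932,0.1161)
θ=45°: P = B + 2.13·ex + -1.14·ey = (0.5293,-0.8338)
θ=88°: B = A + 2.00·(cos88°, sin88°) = (0.0698, 1.9988)
θ=88°: |BD| = 8.1782
θ=88°: circle(B,7.00) ∩ circle(D,8.00): a=3.1720, h=6.2400
θ=88°:   candidates: C₊=(4.6707,7.2743) cross=51.032; C₋=(1.6206,-4.8273) cross=-51.032
θ=88°:   branch - wants cross < 0 → take C=(1.6206,-4.8273) (cross=-51.032)
θ=88°: ex = (C−B)/|BC| = (0.2215,-0.9752); ey = (0.9752,0.2215)
θ=88°: P = B + 2.13·ex + -1.14·ey = (-0.5700,-0.3308)

θ=45°: 0.53 -0.83
θ=88°: -0.57 -0.33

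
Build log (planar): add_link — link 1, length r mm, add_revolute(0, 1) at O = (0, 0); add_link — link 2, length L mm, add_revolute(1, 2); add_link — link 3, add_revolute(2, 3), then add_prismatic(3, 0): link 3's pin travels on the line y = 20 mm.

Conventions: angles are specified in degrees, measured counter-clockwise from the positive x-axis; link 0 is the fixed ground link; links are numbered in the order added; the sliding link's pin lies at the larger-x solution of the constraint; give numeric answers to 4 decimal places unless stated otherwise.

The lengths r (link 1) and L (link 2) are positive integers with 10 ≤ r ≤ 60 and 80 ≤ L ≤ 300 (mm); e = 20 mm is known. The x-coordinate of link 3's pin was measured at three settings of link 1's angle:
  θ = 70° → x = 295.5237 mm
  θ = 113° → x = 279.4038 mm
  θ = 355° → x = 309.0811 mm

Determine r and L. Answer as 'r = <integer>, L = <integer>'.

constraint per measurement: (x − r cos θ)² + (r sin θ − e)² = L²
subtracting the θ₁ and θ₂ equations cancels the r² and L² terms:
r = (x₁² − x₂²) / (2[(x₁cos θ₁ + e sin θ₁) − (x₂cos θ₂ + e sin θ₂)]) = 22.0001 → r = 22
L² = (x₁ − r cos θ₁)² + (r sin θ₁ − e)² = 82944.0252 → L = 288.0000 → L = 288
check at θ₃=355°: x = 309.0811 (printed 309.0811) ✓

r = 22, L = 288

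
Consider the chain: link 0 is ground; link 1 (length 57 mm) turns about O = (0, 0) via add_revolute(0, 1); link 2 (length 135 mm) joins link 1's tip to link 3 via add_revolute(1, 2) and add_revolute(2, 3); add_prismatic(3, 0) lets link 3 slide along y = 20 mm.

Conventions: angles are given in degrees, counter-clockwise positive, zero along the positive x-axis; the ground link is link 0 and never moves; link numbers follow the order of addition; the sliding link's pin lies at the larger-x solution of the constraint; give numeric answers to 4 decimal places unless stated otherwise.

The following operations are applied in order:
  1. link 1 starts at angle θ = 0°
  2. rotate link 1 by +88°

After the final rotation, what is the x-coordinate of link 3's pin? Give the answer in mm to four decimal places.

geometry: r = 57 mm, L = 135 mm, e = 20 mm; θ starts at 0°
rotate link 1 by +88°: θ ← 0° +88° = 88°
crank pin P = (r cos θ, r sin θ) = (1.989271, 56.965277)
h = r sin θ − e = 56.965277 − 20 = 36.965277
x = r cos θ + √(L² − h²) = 1.989271 + 129.840549 = 131.829821

131.8298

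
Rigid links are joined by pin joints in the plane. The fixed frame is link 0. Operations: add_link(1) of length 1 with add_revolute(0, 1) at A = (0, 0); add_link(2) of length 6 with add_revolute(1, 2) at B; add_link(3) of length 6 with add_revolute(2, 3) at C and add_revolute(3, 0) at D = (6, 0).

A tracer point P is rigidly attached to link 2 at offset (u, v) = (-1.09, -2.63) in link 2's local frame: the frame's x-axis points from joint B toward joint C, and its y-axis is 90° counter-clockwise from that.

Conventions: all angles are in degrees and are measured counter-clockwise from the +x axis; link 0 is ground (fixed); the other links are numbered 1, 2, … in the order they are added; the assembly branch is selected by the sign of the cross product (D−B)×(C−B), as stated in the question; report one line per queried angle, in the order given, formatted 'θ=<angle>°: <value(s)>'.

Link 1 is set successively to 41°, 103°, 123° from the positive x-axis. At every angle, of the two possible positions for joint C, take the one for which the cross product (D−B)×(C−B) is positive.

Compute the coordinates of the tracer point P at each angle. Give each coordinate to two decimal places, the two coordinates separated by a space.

A=(0,0), D=(6.00,0)
θ=41°: B = A + 1.00·(cos41°, sin41°) = (0.7547, 0.6561)
θ=41°: |BD| = 5.2862
θ=41°: circle(B,6.00) ∩ circle(D,6.00): a=2.6431, h=5.3865
θ=41°:   candidates: C₊=(4.0459,5.6729) cross=28.474; C₋=(2.7088,-5.0168) cross=-28.474
θ=41°:   branch + wants cross > 0 → take C=(4.0459,5.6729) (cross=28.474)
θ=41°: ex = (C−B)/|BC| = (0.5485,0.8361); ey = (-0.8361,0.5485)
θ=41°: P = B + -1.09·ex + -2.63·ey = (2.3558,-1.6979)
θ=103°: B = A + 1.00·(cos103°, sin103°) = (-0.2250, 0.9744)
θ=103°: |BD| = 6.3007
θ=103°: circle(B,6.00) ∩ circle(D,6.00): a=3.1504, h=5.1064
θ=103°:   candidates: C₊=(3.6772,5.5321) cross=32.174; C₋=(2.0979,-4.5578) cross=-32.174
θ=103°:   branch + wants cross > 0 → take C=(3.6772,5.5321) (cross=32.174)
θ=103°: ex = (C−B)/|BC| = (0.6504,0.7596); ey = (-0.7596,0.6504)
θ=103°: P = B + -1.09·ex + -2.63·ey = (1.0640,-1.5641)
θ=123°: B = A + 1.00·(cos123°, sin123°) = (-0.5446, 0.8387)
θ=123°: |BD| = 6.5982
θ=123°: circle(B,6.00) ∩ circle(D,6.00): a=3.2991, h=5.0116
θ=123°:   candidates: C₊=(3.3647,5.3903) cross=33.067; C₋=(2.0907,-4.5516) cross=-33.067
θ=123°:   branch + wants cross > 0 → take C=(3.3647,5.3903) (cross=33.067)
θ=123°: ex = (C−B)/|BC| = (0.6516,0.7586); ey = (-0.7586,0.6516)
θ=123°: P = B + -1.09·ex + -2.63·ey = (0.7403,-1.7018)

θ=41°: 2.36 -1.70
θ=103°: 1.06 -1.56
θ=123°: 0.74 -1.70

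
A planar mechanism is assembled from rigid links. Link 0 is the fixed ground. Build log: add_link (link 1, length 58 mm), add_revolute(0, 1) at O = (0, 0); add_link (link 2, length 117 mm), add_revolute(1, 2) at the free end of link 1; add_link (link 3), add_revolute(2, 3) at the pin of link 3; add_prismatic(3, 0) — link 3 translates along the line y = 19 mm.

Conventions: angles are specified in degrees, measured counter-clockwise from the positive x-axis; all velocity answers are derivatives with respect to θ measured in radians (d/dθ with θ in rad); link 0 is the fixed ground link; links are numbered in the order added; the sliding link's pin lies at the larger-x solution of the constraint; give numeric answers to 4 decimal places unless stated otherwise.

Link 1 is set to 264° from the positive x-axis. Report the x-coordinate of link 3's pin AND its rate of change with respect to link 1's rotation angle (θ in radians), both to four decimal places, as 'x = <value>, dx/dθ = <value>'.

geometry: r = 58 mm, L = 117 mm, e = 19 mm
crank pin P = (r cos θ, r sin θ) = (-6.062651, -57.682270)
h = r sin θ − e = -57.682270 − 19 = -76.682270
x = r cos θ + √(L² − h²) = -6.062651 + 88.367582 = 82.304931
dx/dθ = −r sin θ − h·r cos θ/√(L² − h²) (θ in radians; h = -76.682270) = 52.421315

x = 82.3049, dx/dθ = 52.4213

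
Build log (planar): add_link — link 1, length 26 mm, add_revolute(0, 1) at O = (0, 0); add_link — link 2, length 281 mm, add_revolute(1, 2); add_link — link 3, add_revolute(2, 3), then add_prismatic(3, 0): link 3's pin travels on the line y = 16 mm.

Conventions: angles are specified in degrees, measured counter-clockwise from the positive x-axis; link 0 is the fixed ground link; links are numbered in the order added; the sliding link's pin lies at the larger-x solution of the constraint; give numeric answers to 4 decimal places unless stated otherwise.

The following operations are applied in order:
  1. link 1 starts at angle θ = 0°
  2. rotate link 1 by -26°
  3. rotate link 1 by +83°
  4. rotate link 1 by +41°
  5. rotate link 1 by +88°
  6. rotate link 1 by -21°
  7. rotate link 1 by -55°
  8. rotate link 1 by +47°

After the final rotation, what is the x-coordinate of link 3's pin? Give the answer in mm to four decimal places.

geometry: r = 26 mm, L = 281 mm, e = 16 mm; θ starts at 0°
rotate link 1 by -26°: θ ← 0° -26° = -26°
rotate link 1 by +83°: θ ← -26° +83° = 57°
rotate link 1 by +41°: θ ← 57° +41° = 98°
rotate link 1 by +88°: θ ← 98° +88° = 186°
rotate link 1 by -21°: θ ← 186° -21° = 165°
rotate link 1 by -55°: θ ← 165° -55° = 110°
rotate link 1 by +47°: θ ← 110° +47° = 157°
crank pin P = (r cos θ, r sin θ) = (-23.933126, 10.159009)
h = r sin θ − e = 10.159009 − 16 = -5.840991
x = r cos θ + √(L² − h²) = -23.933126 + 280.939287 = 257.006161

257.0062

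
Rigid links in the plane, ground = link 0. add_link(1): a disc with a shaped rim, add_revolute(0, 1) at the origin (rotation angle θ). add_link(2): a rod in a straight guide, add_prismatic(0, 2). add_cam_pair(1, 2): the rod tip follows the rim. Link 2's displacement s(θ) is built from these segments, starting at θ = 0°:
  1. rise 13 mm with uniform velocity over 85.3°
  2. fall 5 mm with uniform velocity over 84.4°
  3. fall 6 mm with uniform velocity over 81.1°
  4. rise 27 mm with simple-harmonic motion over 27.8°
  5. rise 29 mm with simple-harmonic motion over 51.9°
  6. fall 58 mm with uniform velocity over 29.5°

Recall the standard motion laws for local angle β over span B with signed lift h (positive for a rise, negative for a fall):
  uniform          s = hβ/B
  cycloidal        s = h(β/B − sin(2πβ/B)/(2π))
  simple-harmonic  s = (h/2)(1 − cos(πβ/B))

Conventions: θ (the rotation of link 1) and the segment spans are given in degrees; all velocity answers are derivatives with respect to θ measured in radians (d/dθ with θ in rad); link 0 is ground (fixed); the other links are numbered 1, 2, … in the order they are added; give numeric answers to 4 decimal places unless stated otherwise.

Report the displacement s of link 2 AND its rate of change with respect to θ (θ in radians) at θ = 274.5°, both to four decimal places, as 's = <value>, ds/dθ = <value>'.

segment 1 (0° to 85.3°, uniform, h = 13) is passed completely: s = 0.0000 + (13) = 13.0000
segment 2 (85.3° to 169.7°, uniform, h = -5) is passed completely: s = 13.0000 + (-5) = 8.0000
segment 3 (169.7° to 250.8°, uniform, h = -6) is passed completely: s = 8.0000 + (-6) = 2.0000
θ = 274.5° falls in segment 4 (250.8° to 278.6°, simple-harmonic, h = 27): β = 274.5 − 250.8 = 23.7°, B = 27.8°; Δs = 27/2·(1 − cos(π·0.8525)) = 25.5767; s = 2.0000 + 25.5767 = 27.5767
velocity in seg [250.8°–278.6°] (simple-harmonic), θ in radians: β = 23.7° = 0.4136 rad, B = 27.8° = 0.4852 rad; ds/dθ = (πh/(2B)) sin(πβ/B) = (π·27/(2·0.4852)) sin(π·0.8525) = 39.066015 mm/rad

s = 27.5767, ds/dθ = 39.0660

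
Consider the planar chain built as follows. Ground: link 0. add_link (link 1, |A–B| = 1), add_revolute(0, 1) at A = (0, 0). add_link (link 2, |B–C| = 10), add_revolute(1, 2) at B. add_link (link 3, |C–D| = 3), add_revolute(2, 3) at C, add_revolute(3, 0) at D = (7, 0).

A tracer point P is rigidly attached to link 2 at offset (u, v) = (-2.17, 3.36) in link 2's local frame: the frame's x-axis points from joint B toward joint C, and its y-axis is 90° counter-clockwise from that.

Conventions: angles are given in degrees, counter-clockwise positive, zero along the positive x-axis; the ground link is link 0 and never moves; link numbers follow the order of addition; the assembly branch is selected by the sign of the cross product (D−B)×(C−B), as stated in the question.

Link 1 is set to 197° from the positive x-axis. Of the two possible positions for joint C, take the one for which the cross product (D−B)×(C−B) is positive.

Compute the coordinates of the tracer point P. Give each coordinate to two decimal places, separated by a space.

A=(0,0), D=(7.00,0)
B = A + 1.00·(cos197°, sin197°) = (-0.9563, -0.2924)
|BD| = 7.9617
circle(B,10.00) ∩ circle(D,3.00): a=9.6957, h=2.4481
  candidates: C₊=(8.6430,2.5101) cross=19.491; C₋=(8.8228,-2.3828) cross=-19.491
  branch + wants cross > 0 → take C=(8.6430,2.5101) (cross=19.491)
ex = (C−B)/|BC| = (0.9599,0.2802); ey = (-0.2802,0.9599)
P = B + -2.17·ex + 3.36·ey = (-3.9810,2.3248)

-3.98 2.32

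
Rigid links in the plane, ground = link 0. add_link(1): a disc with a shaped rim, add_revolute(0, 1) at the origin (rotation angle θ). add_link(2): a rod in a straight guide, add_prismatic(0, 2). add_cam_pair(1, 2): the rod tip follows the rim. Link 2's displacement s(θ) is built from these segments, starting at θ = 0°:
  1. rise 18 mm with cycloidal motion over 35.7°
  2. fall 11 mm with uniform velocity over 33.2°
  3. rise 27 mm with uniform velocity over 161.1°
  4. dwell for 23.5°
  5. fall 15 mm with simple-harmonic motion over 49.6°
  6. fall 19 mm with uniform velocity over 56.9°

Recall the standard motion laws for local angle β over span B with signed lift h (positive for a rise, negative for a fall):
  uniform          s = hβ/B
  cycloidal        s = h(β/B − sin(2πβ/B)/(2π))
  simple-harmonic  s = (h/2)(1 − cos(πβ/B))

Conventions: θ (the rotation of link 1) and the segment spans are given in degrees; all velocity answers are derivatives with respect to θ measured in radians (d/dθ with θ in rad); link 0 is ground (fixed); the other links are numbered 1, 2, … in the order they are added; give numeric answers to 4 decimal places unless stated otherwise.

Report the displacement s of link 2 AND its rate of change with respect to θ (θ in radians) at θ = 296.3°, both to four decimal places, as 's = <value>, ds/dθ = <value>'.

segment 1 (0° to 35.7°, cycloidal, h = 18) is passed completely: s = 0.0000 + (18) = 18.0000
segment 2 (35.7° to 68.9°, uniform, h = -11) is passed completely: s = 18.0000 + (-11) = 7.0000
segment 3 (68.9° to 230°, uniform, h = 27) is passed completely: s = 7.0000 + (27) = 34.0000
segment 4 (230° to 253.5°, dwell): s unchanged at 34.0000
θ = 296.3° falls in segment 5 (253.5° to 303.1°, simple-harmonic, h = -15): β = 296.3 − 253.5 = 42.8°, B = 49.6°; Δs = -15/2·(1 − cos(π·0.8629)) = -14.3150; s = 34.0000 − 14.3150 = 19.6850
velocity in seg [253.5°–303.1°] (simple-harmonic), θ in radians: β = 42.8° = 0.7470 rad, B = 49.6° = 0.8657 rad; ds/dθ = (πh/(2B)) sin(πβ/B) = (π·(-15)/(2·0.8657)) sin(π·0.8629) = -11.363652 mm/rad

s = 19.6850, ds/dθ = -11.3637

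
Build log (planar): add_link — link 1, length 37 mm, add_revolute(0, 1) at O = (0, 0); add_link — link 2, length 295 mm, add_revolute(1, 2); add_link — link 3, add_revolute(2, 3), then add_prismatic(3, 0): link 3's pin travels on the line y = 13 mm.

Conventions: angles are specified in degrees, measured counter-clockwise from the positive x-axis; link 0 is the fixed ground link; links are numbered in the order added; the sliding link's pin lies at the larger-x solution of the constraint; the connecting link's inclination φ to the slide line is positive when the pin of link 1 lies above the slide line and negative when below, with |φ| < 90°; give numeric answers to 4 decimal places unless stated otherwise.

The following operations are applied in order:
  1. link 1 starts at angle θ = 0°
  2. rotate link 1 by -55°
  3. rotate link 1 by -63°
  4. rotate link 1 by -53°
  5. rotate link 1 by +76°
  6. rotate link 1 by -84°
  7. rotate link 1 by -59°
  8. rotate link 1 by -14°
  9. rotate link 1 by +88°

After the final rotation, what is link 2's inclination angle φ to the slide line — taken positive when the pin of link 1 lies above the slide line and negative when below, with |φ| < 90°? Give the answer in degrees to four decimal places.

geometry: r = 37 mm, L = 295 mm, e = 13 mm; θ starts at 0°
rotate link 1 by -55°: θ ← 0° -55° = -55°
rotate link 1 by -63°: θ ← -55° -63° = -118°
rotate link 1 by -53°: θ ← -118° -53° = -171°
rotate link 1 by +76°: θ ← -171° +76° = -95°
rotate link 1 by -84°: θ ← -95° -84° = -179°
rotate link 1 by -59°: θ ← -179° -59° = -238°
rotate link 1 by -14°: θ ← -238° -14° = -252°
rotate link 1 by +88°: θ ← -252° +88° = -164°
h = r sin θ − e = -10.198582 − 13 = -23.198582
sin φ = h / L = -23.198582 / 295 = -0.07863926
φ = arcsin(-0.07863926) = -4.510355°

-4.5104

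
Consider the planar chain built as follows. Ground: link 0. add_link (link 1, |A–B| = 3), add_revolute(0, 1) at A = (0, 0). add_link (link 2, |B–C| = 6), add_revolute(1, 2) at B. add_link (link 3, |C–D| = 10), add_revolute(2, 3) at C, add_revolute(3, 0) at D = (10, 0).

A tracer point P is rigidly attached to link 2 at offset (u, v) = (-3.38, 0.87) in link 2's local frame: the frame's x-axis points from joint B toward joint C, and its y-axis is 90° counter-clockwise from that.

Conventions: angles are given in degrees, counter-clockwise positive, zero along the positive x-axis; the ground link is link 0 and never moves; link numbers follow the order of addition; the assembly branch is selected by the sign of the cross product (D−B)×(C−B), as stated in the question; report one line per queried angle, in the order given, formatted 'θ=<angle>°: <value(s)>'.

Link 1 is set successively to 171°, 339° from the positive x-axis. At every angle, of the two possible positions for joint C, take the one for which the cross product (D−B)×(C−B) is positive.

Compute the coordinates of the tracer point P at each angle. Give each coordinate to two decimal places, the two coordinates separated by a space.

A=(0,0), D=(10.00,0)
θ=171°: B = A + 3.00·(cos171°, sin171°) = (-2.9631, 0.4693)
θ=171°: |BD| = 12.9716
θ=171°: circle(B,6.00) ∩ circle(D,10.00): a=4.0188, h=4.4552
θ=171°:   candidates: C₊=(1.2143,4.7762) cross=57.791; C₋=(0.8920,-4.1284) cross=-57.791
θ=171°:   branch + wants cross > 0 → take C=(1.2143,4.7762) (cross=57.791)
θ=171°: ex = (C−B)/|BC| = (0.6962,0.7178); ey = (-0.7178,0.6962)
θ=171°: P = B + -3.38·ex + 0.87·ey = (-5.9408,-1.3512)
θ=339°: B = A + 3.00·(cos339°, sin339°) = (2.8007, -1.0751)
θ=339°: |BD| = 7.2791
θ=339°: circle(B,6.00) ∩ circle(D,10.00): a=-0.7566, h=5.9521
θ=339°:   candidates: C₊=(1.1733,4.7000) cross=43.326; C₋=(2.9315,-7.0737) cross=-43.326
θ=339°:   branch + wants cross > 0 → take C=(1.1733,4.7000) (cross=43.326)
θ=339°: ex = (C−B)/|BC| = (-0.2712,0.9625); ey = (-0.9625,-0.2712)
θ=339°: P = B + -3.38·ex + 0.87·ey = (2.8801,-4.5644)

θ=171°: -5.94 -1.35
θ=339°: 2.88 -4.56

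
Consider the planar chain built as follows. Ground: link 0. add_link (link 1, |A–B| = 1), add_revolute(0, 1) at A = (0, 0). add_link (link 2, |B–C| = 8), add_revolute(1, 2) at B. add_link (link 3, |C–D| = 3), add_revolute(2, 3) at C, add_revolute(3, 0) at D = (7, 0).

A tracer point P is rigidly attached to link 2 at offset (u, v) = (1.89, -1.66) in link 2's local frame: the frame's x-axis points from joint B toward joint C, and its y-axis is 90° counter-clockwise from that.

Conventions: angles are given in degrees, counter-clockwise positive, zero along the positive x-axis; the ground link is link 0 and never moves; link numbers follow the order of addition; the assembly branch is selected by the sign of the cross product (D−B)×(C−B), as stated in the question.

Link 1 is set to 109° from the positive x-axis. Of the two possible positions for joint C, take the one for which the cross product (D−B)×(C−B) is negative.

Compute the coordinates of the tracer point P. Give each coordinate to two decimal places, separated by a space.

A=(0,0), D=(7.00,0)
B = A + 1.00·(cos109°, sin109°) = (-0.3256, 0.9455)
|BD| = 7.3863
circle(B,8.00) ∩ circle(D,3.00): a=7.4163, h=2.9999
  candidates: C₊=(7.4137,2.9713) cross=22.158; C₋=(6.6457,-2.9790) cross=-22.158
  branch - wants cross < 0 → take C=(6.6457,-2.9790) (cross=-22.158)
ex = (C−B)/|BC| = (0.8714,-0.4906); ey = (0.4906,0.8714)
P = B + 1.89·ex + -1.66·ey = (0.5070,-1.4282)

0.51 -1.43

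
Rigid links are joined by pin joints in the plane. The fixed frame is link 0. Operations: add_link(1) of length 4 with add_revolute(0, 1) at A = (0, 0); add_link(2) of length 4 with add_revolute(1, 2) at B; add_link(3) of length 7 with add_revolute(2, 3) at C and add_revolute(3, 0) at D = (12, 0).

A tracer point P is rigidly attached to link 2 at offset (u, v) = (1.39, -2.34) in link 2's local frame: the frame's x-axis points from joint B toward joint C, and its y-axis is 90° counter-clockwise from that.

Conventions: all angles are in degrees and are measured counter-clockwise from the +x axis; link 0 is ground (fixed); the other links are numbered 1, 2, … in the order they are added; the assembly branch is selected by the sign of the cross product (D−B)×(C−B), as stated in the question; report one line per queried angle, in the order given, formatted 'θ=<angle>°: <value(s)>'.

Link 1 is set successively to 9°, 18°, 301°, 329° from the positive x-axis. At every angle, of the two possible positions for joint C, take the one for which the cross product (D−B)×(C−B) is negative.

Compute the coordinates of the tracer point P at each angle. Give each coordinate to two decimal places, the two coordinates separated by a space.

A=(0,0), D=(12.00,0)
θ=9°: B = A + 4.00·(cos9°, sin9°) = (3.9508, 0.6257)
θ=9°: |BD| = 8.0735
θ=9°: circle(B,4.00) ∩ circle(D,7.00): a=1.9931, h=3.4681
θ=9°:   candidates: C₊=(6.2066,3.9289) cross=28.000; C₋=(5.6690,-2.9864) cross=-28.000
θ=9°:   branch - wants cross < 0 → take C=(5.6690,-2.9864) (cross=-28.000)
θ=9°: ex = (C−B)/|BC| = (0.4296,-0.9030); ey = (0.9030,0.4296)
θ=9°: P = B + 1.39·ex + -2.34·ey = (2.4347,-1.6347)
θ=18°: B = A + 4.00·(cos18°, sin18°) = (3.8042, 1.2361)
θ=18°: |BD| = 8.2885
θ=18°: circle(B,4.00) ∩ circle(D,7.00): a=2.1535, h=3.3708
θ=18°:   candidates: C₊=(6.4363,4.2480) cross=27.939; C₋=(5.4310,-2.4182) cross=-27.939
θ=18°:   branch - wants cross < 0 → take C=(5.4310,-2.4182) (cross=-27.939)
θ=18°: ex = (C−B)/|BC| = (0.4067,-0.9136); ey = (0.9136,0.4067)
θ=18°: P = B + 1.39·ex + -2.34·ey = (2.2318,-0.9854)
θ=301°: B = A + 4.00·(cos301°, sin301°) = (2.0602, -3.4287)
θ=301°: |BD| = 10.5146
θ=301°: circle(B,4.00) ∩ circle(D,7.00): a=3.6880, h=1.5487
θ=301°:   candidates: C₊=(5.0416,-0.7620) cross=16.284; C₋=(6.0516,-3.6901) cross=-16.284
θ=301°:   branch - wants cross < 0 → take C=(6.0516,-3.6901) (cross=-16.284)
θ=301°: ex = (C−B)/|BC| = (0.9979,-0.0653); ey = (0.0653,0.9979)
θ=301°: P = B + 1.39·ex + -2.34·ey = (3.2943,-5.8545)
θ=329°: B = A + 4.00·(cos329°, sin329°) = (3.4287, -2.0602)
θ=329°: |BD| = 8.8154
θ=329°: circle(B,4.00) ∩ circle(D,7.00): a=2.5360, h=3.0933
θ=329°:   candidates: C₊=(5.1715,1.5402) cross=27.269; C₋=(6.6174,-4.4752) cross=-27.269
θ=329°:   branch - wants cross < 0 → take C=(6.6174,-4.4752) (cross=-27.269)
θ=329°: ex = (C−B)/|BC| = (0.7972,-0.6038); ey = (0.6038,0.7972)
θ=329°: P = B + 1.39·ex + -2.34·ey = (3.1240,-4.7647)

θ=9°: 2.43 -1.63
θ=18°: 2.23 -0.99
θ=301°: 3.29 -5.85
θ=329°: 3.12 -4.76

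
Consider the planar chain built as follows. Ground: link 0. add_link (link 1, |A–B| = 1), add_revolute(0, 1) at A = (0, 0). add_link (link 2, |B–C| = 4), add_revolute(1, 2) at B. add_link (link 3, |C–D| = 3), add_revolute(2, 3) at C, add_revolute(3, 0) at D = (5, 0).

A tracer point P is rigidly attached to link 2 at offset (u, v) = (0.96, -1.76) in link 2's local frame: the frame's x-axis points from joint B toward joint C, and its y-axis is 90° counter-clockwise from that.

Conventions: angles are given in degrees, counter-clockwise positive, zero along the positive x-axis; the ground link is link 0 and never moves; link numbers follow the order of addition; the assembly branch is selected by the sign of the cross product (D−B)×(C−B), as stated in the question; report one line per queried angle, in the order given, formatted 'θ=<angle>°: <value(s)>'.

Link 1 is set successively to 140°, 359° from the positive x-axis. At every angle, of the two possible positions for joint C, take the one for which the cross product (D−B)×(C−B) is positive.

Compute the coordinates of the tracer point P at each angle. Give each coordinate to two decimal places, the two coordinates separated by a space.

A=(0,0), D=(5.00,0)
θ=140°: B = A + 1.00·(cos140°, sin140°) = (-0.7660, 0.6428)
θ=140°: |BD| = 5.8018
θ=140°: circle(B,4.00) ∩ circle(D,3.00): a=3.5041, h=1.9290
θ=140°:   candidates: C₊=(2.9302,2.1717) cross=11.191; C₋=(2.5028,-1.6625) cross=-11.191
θ=140°:   branch + wants cross > 0 → take C=(2.9302,2.1717) (cross=11.191)
θ=140°: ex = (C−B)/|BC| = (0.9241,0.3822); ey = (-0.3822,0.9241)
θ=140°: P = B + 0.96·ex + -1.76·ey = (0.7938,-0.6166)
θ=359°: B = A + 1.00·(cos359°, sin359°) = (0.9998, -0.0175)
θ=359°: |BD| = 4.0002
θ=359°: circle(B,4.00) ∩ circle(D,3.00): a=2.8751, h=2.7810
θ=359°:   candidates: C₊=(3.8627,2.7761) cross=11.125; C₋=(3.8870,-2.7859) cross=-11.125
θ=359°:   branch + wants cross > 0 → take C=(3.8627,2.7761) (cross=11.125)
θ=359°: ex = (C−B)/|BC| = (0.7157,0.6984); ey = (-0.6984,0.7157)
θ=359°: P = B + 0.96·ex + -1.76·ey = (2.9161,-0.6067)

θ=140°: 0.79 -0.62
θ=359°: 2.92 -0.61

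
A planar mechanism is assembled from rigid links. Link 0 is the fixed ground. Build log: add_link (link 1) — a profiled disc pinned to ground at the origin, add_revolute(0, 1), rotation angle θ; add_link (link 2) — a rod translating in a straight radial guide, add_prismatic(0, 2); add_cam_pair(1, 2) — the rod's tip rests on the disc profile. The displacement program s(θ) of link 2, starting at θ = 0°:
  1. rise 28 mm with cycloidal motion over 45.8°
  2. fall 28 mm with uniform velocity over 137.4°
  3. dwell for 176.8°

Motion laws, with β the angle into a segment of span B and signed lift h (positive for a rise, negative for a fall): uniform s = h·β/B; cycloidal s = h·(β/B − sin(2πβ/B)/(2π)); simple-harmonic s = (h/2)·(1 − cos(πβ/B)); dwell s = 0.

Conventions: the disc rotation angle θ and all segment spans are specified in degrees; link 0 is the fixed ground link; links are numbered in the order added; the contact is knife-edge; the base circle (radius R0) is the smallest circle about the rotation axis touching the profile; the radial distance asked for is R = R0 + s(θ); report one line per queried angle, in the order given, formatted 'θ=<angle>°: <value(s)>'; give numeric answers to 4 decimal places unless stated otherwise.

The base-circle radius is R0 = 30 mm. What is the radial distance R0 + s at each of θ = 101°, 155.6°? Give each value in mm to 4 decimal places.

seg 1 [0°–45.8°] cycloidal, h=28: full span → s += 28 → s = 28.0000
seg 2 [45.8°–183.2°] uniform, h=-28: θ=101° here. β=55.2, B=137.4. -28·55.2/137.4 = -11.2489 → s = 16.7511
seg 2 [45.8°–183.2°] uniform, h=-28: θ=155.6° here. β=109.8, B=137.4. -28·109.8/137.4 = -22.3755 → s = 5.6245
θ=101°: R = R0 + s = 30 + 16.7511 = 46.7511
θ=155.6°: R = R0 + s = 30 + 5.6245 = 35.6245

θ=101°: 46.7511
θ=155.6°: 35.6245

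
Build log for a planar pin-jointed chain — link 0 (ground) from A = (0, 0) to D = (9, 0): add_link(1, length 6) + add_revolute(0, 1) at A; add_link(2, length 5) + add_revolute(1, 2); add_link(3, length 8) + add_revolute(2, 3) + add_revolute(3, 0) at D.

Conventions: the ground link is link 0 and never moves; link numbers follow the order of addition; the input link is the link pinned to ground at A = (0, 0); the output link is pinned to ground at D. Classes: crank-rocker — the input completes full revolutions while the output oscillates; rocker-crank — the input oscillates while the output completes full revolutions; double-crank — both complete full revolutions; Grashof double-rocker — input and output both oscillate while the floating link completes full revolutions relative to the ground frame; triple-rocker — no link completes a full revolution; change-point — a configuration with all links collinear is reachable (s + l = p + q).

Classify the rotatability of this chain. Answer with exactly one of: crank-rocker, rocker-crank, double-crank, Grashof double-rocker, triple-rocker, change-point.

lengths: ground=9, input=6, coupler=5, output=8
sorted: s=5 (shortest), l=9 (longest), p+q=14
s + l = 14 vs p + q = 14
s + l = p + q → change-point (collinear configuration reachable)

change-point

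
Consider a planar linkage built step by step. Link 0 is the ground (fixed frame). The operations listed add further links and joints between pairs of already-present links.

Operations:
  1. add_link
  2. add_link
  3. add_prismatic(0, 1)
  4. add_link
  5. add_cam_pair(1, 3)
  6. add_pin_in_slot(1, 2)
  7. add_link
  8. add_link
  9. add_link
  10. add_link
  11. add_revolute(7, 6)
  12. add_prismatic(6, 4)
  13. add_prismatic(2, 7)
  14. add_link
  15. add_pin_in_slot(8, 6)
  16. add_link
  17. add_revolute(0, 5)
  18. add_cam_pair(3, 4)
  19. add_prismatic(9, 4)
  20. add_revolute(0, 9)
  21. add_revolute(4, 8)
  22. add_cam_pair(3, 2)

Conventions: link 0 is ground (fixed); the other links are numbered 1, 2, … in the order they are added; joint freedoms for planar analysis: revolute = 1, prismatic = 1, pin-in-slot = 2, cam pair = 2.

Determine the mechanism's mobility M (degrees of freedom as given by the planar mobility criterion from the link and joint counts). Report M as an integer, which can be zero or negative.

ground; <1,0,0>
#1 <2,0,0>
#2 <3,0,0>
P:0↔1 J1 <3,1,0>
#3 <4,1,0>
C:1↔3 J2 <4,1,1>
PS:1↔2 J2 <4,1,2>
#4 <5,1,2>
#5 <6,1,2>
#6 <7,1,2>
#7 <8,1,2>
R:7↔6 J1 <8,2,2>
P:6↔4 J1 <8,3,2>
P:2↔7 J1 <8,4,2>
#8 <9,4,2>
PS:8↔6 J2 <9,4,3>
#9 <10,4,3>
R:0↔5 J1 <10,5,3>
C:3↔4 J2 <10,5,4>
P:9↔4 J1 <10,6,4>
R:0↔9 J1 <10,7,4>
R:4↔8 J1 <10,8,4>
C:3↔2 J2 <10,8,5>
3×9 − 2×8 − 1×5 = 6

M = 6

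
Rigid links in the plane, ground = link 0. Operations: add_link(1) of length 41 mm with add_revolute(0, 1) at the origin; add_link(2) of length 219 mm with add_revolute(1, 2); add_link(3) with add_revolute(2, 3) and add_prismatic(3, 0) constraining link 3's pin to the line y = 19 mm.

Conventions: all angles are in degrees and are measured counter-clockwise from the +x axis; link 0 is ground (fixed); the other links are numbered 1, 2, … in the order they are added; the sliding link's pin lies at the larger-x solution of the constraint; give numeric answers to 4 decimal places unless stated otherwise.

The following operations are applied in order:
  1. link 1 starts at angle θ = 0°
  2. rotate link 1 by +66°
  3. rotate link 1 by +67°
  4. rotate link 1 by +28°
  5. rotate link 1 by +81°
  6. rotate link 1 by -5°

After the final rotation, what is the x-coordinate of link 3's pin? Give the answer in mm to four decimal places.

geometry: r = 41 mm, L = 219 mm, e = 19 mm; θ starts at 0°
rotate link 1 by +66°: θ ← 0° +66° = 66°
rotate link 1 by +67°: θ ← 66° +67° = 133°
rotate link 1 by +28°: θ ← 133° +28° = 161°
rotate link 1 by +81°: θ ← 161° +81° = 242°
rotate link 1 by -5°: θ ← 242° -5° = 237°
crank pin P = (r cos θ, r sin θ) = (-22.330200, -34.385493)
h = r sin θ − e = -34.385493 − 19 = -53.385493
x = r cos θ + √(L² − h²) = -22.330200 + 212.393477 = 190.063277

190.0633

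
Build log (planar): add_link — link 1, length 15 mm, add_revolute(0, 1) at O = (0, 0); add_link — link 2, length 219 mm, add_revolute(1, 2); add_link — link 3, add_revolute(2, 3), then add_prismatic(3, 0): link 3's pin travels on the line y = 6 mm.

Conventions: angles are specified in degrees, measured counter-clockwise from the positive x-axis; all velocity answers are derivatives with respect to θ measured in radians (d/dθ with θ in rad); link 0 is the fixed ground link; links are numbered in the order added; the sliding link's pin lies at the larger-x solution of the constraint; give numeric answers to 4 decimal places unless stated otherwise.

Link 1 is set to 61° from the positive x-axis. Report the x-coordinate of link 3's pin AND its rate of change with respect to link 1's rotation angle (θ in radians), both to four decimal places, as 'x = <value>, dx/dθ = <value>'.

geometry: r = 15 mm, L = 219 mm, e = 6 mm
crank pin P = (r cos θ, r sin θ) = (7.272144, 13.119296)
h = r sin θ − e = 13.119296 − 6 = 7.119296
x = r cos θ + √(L² − h²) = 7.272144 + 218.884252 = 226.156396
dx/dθ = −r sin θ − h·r cos θ/√(L² − h²) (θ in radians; h = 7.119296) = -13.355825

x = 226.1564, dx/dθ = -13.3558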